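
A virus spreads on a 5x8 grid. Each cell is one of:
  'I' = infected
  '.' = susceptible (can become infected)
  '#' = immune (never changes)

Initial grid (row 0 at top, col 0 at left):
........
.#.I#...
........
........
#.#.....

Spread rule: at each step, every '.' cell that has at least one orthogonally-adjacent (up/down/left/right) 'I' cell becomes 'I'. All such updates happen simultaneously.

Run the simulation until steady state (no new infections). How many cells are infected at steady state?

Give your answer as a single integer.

Answer: 36

Derivation:
Step 0 (initial): 1 infected
Step 1: +3 new -> 4 infected
Step 2: +5 new -> 9 infected
Step 3: +7 new -> 16 infected
Step 4: +8 new -> 24 infected
Step 5: +8 new -> 32 infected
Step 6: +3 new -> 35 infected
Step 7: +1 new -> 36 infected
Step 8: +0 new -> 36 infected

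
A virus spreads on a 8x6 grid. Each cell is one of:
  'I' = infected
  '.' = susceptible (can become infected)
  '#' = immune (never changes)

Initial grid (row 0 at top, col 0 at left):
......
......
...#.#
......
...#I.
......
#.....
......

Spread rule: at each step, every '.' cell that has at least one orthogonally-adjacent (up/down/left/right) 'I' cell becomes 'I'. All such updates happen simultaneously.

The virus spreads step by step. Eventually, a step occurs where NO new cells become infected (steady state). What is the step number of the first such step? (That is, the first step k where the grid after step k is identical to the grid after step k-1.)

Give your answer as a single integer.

Step 0 (initial): 1 infected
Step 1: +3 new -> 4 infected
Step 2: +6 new -> 10 infected
Step 3: +6 new -> 16 infected
Step 4: +10 new -> 26 infected
Step 5: +9 new -> 35 infected
Step 6: +5 new -> 40 infected
Step 7: +3 new -> 43 infected
Step 8: +1 new -> 44 infected
Step 9: +0 new -> 44 infected

Answer: 9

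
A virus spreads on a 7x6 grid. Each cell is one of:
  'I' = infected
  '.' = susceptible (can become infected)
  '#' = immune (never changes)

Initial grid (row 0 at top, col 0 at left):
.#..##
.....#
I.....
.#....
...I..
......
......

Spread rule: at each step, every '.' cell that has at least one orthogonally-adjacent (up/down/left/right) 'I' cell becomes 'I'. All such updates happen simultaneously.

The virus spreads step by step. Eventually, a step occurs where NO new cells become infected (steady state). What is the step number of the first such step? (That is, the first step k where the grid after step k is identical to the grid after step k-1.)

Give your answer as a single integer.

Step 0 (initial): 2 infected
Step 1: +7 new -> 9 infected
Step 2: +12 new -> 21 infected
Step 3: +9 new -> 30 infected
Step 4: +7 new -> 37 infected
Step 5: +0 new -> 37 infected

Answer: 5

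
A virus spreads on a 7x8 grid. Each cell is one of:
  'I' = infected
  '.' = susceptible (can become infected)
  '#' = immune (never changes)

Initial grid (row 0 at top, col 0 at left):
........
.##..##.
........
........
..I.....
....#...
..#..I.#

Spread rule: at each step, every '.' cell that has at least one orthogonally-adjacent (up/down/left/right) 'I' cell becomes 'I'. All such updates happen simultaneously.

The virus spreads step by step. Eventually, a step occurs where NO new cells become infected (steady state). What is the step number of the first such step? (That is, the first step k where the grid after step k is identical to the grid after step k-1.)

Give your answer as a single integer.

Step 0 (initial): 2 infected
Step 1: +7 new -> 9 infected
Step 2: +10 new -> 19 infected
Step 3: +9 new -> 28 infected
Step 4: +7 new -> 35 infected
Step 5: +5 new -> 40 infected
Step 6: +4 new -> 44 infected
Step 7: +3 new -> 47 infected
Step 8: +2 new -> 49 infected
Step 9: +0 new -> 49 infected

Answer: 9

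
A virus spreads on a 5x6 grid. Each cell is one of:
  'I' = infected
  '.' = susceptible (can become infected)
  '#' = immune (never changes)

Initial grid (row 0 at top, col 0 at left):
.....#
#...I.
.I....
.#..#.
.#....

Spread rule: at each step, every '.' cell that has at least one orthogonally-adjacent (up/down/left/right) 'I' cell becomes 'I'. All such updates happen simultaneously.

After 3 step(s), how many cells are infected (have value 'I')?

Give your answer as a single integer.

Step 0 (initial): 2 infected
Step 1: +7 new -> 9 infected
Step 2: +7 new -> 16 infected
Step 3: +6 new -> 22 infected

Answer: 22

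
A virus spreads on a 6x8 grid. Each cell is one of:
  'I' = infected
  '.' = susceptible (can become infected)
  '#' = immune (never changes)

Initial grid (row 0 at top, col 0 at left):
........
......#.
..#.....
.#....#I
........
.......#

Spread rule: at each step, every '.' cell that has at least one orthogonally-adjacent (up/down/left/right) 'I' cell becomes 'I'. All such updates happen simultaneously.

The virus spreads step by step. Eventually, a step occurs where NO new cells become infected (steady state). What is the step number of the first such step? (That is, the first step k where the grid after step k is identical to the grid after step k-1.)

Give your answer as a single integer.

Step 0 (initial): 1 infected
Step 1: +2 new -> 3 infected
Step 2: +3 new -> 6 infected
Step 3: +4 new -> 10 infected
Step 4: +6 new -> 16 infected
Step 5: +6 new -> 22 infected
Step 6: +5 new -> 27 infected
Step 7: +5 new -> 32 infected
Step 8: +4 new -> 36 infected
Step 9: +5 new -> 41 infected
Step 10: +2 new -> 43 infected
Step 11: +0 new -> 43 infected

Answer: 11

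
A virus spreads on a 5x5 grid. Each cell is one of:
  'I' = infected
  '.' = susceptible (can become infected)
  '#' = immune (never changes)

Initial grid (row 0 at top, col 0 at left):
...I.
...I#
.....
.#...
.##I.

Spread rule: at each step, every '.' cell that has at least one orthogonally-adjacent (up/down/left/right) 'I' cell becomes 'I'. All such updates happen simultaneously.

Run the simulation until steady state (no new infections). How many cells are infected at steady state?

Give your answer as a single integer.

Answer: 21

Derivation:
Step 0 (initial): 3 infected
Step 1: +6 new -> 9 infected
Step 2: +6 new -> 15 infected
Step 3: +3 new -> 18 infected
Step 4: +1 new -> 19 infected
Step 5: +1 new -> 20 infected
Step 6: +1 new -> 21 infected
Step 7: +0 new -> 21 infected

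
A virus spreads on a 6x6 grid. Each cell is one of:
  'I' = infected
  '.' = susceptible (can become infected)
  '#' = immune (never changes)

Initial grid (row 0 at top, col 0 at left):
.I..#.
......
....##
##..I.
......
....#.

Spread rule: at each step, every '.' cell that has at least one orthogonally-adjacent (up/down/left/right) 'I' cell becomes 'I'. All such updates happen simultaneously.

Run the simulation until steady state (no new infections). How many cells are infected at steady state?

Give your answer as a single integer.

Answer: 30

Derivation:
Step 0 (initial): 2 infected
Step 1: +6 new -> 8 infected
Step 2: +8 new -> 16 infected
Step 3: +6 new -> 22 infected
Step 4: +3 new -> 25 infected
Step 5: +3 new -> 28 infected
Step 6: +2 new -> 30 infected
Step 7: +0 new -> 30 infected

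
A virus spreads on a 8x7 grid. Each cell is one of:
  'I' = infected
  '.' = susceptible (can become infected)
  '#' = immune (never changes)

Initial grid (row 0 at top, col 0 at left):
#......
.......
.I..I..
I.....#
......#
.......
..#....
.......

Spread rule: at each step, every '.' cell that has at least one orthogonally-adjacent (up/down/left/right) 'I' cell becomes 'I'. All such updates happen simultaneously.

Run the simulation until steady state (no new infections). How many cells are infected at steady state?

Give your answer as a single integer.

Step 0 (initial): 3 infected
Step 1: +9 new -> 12 infected
Step 2: +13 new -> 25 infected
Step 3: +10 new -> 35 infected
Step 4: +7 new -> 42 infected
Step 5: +5 new -> 47 infected
Step 6: +4 new -> 51 infected
Step 7: +1 new -> 52 infected
Step 8: +0 new -> 52 infected

Answer: 52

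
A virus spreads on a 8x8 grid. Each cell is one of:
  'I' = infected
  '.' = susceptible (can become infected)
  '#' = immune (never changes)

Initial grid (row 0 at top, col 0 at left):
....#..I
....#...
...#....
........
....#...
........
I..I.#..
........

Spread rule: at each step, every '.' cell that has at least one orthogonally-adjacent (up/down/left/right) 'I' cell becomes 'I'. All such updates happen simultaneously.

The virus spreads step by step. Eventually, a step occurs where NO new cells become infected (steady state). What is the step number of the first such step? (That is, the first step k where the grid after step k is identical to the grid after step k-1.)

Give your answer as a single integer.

Step 0 (initial): 3 infected
Step 1: +9 new -> 12 infected
Step 2: +11 new -> 23 infected
Step 3: +9 new -> 32 infected
Step 4: +10 new -> 42 infected
Step 5: +9 new -> 51 infected
Step 6: +4 new -> 55 infected
Step 7: +3 new -> 58 infected
Step 8: +1 new -> 59 infected
Step 9: +0 new -> 59 infected

Answer: 9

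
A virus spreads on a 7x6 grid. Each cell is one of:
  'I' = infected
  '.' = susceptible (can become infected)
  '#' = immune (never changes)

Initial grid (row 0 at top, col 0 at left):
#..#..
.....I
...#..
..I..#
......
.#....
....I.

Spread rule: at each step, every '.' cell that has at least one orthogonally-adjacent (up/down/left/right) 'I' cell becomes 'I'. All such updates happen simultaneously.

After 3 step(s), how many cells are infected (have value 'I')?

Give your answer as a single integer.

Step 0 (initial): 3 infected
Step 1: +10 new -> 13 infected
Step 2: +14 new -> 27 infected
Step 3: +6 new -> 33 infected

Answer: 33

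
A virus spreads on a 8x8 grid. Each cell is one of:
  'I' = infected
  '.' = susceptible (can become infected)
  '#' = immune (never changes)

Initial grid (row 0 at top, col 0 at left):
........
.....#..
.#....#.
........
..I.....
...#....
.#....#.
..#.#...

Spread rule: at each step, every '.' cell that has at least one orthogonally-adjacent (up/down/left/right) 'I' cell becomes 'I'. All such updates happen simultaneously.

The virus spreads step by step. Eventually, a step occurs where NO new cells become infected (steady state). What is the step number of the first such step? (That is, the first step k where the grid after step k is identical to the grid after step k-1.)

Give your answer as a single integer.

Step 0 (initial): 1 infected
Step 1: +4 new -> 5 infected
Step 2: +7 new -> 12 infected
Step 3: +8 new -> 20 infected
Step 4: +11 new -> 31 infected
Step 5: +10 new -> 41 infected
Step 6: +6 new -> 47 infected
Step 7: +4 new -> 51 infected
Step 8: +3 new -> 54 infected
Step 9: +2 new -> 56 infected
Step 10: +0 new -> 56 infected

Answer: 10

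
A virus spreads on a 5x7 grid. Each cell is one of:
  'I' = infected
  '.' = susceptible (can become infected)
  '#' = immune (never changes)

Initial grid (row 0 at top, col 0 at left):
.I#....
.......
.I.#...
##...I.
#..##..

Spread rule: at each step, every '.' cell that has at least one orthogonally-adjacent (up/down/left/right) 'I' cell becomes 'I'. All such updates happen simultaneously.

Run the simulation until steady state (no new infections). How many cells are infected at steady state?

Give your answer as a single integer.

Step 0 (initial): 3 infected
Step 1: +8 new -> 11 infected
Step 2: +8 new -> 19 infected
Step 3: +5 new -> 24 infected
Step 4: +4 new -> 28 infected
Step 5: +0 new -> 28 infected

Answer: 28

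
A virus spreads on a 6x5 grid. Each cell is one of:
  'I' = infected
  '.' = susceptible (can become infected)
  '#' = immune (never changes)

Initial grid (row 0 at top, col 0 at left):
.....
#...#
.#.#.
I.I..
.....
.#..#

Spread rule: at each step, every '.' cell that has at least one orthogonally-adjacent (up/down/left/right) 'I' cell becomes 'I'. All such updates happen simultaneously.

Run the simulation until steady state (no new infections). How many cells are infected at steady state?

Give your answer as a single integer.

Answer: 24

Derivation:
Step 0 (initial): 2 infected
Step 1: +6 new -> 8 infected
Step 2: +6 new -> 14 infected
Step 3: +6 new -> 20 infected
Step 4: +2 new -> 22 infected
Step 5: +2 new -> 24 infected
Step 6: +0 new -> 24 infected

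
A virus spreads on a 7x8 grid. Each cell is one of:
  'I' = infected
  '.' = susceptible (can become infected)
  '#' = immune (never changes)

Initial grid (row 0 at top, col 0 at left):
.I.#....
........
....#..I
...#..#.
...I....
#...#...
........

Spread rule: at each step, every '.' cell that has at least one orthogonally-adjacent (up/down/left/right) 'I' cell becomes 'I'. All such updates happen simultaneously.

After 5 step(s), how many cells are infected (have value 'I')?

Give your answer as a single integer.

Step 0 (initial): 3 infected
Step 1: +9 new -> 12 infected
Step 2: +13 new -> 25 infected
Step 3: +14 new -> 39 infected
Step 4: +8 new -> 47 infected
Step 5: +3 new -> 50 infected

Answer: 50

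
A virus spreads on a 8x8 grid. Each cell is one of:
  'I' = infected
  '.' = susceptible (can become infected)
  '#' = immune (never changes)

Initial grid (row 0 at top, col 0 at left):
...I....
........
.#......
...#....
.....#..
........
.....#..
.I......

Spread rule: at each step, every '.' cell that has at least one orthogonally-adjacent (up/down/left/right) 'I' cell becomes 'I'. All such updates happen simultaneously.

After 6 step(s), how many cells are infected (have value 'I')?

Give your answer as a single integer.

Answer: 54

Derivation:
Step 0 (initial): 2 infected
Step 1: +6 new -> 8 infected
Step 2: +9 new -> 17 infected
Step 3: +11 new -> 28 infected
Step 4: +12 new -> 40 infected
Step 5: +9 new -> 49 infected
Step 6: +5 new -> 54 infected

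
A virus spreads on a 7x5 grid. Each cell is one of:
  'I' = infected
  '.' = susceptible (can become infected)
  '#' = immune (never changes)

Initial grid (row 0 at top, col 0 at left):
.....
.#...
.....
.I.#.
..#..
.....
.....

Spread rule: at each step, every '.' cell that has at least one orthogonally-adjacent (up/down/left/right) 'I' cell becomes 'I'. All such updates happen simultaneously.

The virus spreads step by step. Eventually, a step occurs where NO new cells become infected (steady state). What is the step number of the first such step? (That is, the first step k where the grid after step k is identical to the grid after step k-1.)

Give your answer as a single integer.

Answer: 7

Derivation:
Step 0 (initial): 1 infected
Step 1: +4 new -> 5 infected
Step 2: +4 new -> 9 infected
Step 3: +6 new -> 15 infected
Step 4: +7 new -> 22 infected
Step 5: +7 new -> 29 infected
Step 6: +3 new -> 32 infected
Step 7: +0 new -> 32 infected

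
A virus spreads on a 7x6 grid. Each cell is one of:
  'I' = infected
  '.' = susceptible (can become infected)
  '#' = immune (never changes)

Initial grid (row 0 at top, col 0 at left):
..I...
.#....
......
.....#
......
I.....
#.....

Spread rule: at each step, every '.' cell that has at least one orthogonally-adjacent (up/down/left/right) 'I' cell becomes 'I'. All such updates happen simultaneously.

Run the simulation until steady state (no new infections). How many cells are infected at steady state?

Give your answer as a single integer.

Step 0 (initial): 2 infected
Step 1: +5 new -> 7 infected
Step 2: +8 new -> 15 infected
Step 3: +11 new -> 26 infected
Step 4: +6 new -> 32 infected
Step 5: +5 new -> 37 infected
Step 6: +2 new -> 39 infected
Step 7: +0 new -> 39 infected

Answer: 39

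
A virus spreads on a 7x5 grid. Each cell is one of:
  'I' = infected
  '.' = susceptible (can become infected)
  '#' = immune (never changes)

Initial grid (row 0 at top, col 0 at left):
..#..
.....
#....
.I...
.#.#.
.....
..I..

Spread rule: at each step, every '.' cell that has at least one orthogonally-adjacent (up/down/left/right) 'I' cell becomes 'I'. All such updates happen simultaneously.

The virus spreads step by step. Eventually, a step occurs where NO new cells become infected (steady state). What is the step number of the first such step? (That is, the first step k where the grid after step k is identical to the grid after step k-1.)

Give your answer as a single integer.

Answer: 7

Derivation:
Step 0 (initial): 2 infected
Step 1: +6 new -> 8 infected
Step 2: +9 new -> 17 infected
Step 3: +7 new -> 24 infected
Step 4: +4 new -> 28 infected
Step 5: +2 new -> 30 infected
Step 6: +1 new -> 31 infected
Step 7: +0 new -> 31 infected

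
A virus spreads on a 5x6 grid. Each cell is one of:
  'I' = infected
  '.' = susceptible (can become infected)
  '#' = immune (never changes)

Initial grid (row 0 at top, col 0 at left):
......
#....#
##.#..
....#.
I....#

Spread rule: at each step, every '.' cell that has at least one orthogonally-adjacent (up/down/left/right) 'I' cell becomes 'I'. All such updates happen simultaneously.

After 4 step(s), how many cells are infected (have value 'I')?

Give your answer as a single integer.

Step 0 (initial): 1 infected
Step 1: +2 new -> 3 infected
Step 2: +2 new -> 5 infected
Step 3: +2 new -> 7 infected
Step 4: +3 new -> 10 infected

Answer: 10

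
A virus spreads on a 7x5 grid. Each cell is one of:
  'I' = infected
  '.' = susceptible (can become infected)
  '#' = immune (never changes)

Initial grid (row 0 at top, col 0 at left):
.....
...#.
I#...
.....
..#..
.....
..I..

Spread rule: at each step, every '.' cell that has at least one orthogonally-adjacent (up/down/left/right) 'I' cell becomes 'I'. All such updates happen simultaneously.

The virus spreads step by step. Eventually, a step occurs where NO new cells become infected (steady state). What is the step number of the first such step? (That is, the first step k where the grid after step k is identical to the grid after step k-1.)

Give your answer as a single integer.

Answer: 8

Derivation:
Step 0 (initial): 2 infected
Step 1: +5 new -> 7 infected
Step 2: +8 new -> 15 infected
Step 3: +7 new -> 22 infected
Step 4: +4 new -> 26 infected
Step 5: +3 new -> 29 infected
Step 6: +2 new -> 31 infected
Step 7: +1 new -> 32 infected
Step 8: +0 new -> 32 infected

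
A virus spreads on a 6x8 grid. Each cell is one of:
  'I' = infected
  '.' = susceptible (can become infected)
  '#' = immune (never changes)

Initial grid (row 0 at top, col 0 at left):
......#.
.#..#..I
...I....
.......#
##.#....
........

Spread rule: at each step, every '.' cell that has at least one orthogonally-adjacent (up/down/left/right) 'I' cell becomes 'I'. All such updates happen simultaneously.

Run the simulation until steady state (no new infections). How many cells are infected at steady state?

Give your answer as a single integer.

Step 0 (initial): 2 infected
Step 1: +7 new -> 9 infected
Step 2: +8 new -> 17 infected
Step 3: +9 new -> 26 infected
Step 4: +7 new -> 33 infected
Step 5: +6 new -> 39 infected
Step 6: +2 new -> 41 infected
Step 7: +0 new -> 41 infected

Answer: 41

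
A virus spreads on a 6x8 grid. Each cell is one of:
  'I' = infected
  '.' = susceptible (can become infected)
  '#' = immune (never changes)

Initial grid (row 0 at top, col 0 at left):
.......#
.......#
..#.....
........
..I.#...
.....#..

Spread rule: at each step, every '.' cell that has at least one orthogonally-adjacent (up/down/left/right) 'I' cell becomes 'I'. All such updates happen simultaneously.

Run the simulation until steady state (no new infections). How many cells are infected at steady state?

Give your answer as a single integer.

Answer: 43

Derivation:
Step 0 (initial): 1 infected
Step 1: +4 new -> 5 infected
Step 2: +5 new -> 10 infected
Step 3: +6 new -> 16 infected
Step 4: +5 new -> 21 infected
Step 5: +8 new -> 29 infected
Step 6: +7 new -> 36 infected
Step 7: +5 new -> 41 infected
Step 8: +2 new -> 43 infected
Step 9: +0 new -> 43 infected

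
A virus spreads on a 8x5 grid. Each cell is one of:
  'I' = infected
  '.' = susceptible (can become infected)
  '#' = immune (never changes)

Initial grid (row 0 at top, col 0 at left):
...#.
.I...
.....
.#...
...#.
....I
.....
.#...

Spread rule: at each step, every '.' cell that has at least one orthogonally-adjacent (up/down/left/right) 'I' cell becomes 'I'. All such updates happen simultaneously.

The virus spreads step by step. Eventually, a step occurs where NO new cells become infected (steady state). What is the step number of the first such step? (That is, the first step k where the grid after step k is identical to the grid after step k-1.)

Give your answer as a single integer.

Answer: 7

Derivation:
Step 0 (initial): 2 infected
Step 1: +7 new -> 9 infected
Step 2: +9 new -> 18 infected
Step 3: +10 new -> 28 infected
Step 4: +6 new -> 34 infected
Step 5: +1 new -> 35 infected
Step 6: +1 new -> 36 infected
Step 7: +0 new -> 36 infected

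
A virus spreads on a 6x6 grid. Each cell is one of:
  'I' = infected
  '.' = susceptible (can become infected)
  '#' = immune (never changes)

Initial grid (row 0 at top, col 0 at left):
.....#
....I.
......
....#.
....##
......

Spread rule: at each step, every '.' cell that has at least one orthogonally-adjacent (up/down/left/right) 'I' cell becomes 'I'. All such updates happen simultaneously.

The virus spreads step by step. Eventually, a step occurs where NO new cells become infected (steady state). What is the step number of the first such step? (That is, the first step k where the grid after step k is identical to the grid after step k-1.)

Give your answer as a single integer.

Step 0 (initial): 1 infected
Step 1: +4 new -> 5 infected
Step 2: +4 new -> 9 infected
Step 3: +5 new -> 14 infected
Step 4: +5 new -> 19 infected
Step 5: +5 new -> 24 infected
Step 6: +4 new -> 28 infected
Step 7: +3 new -> 31 infected
Step 8: +1 new -> 32 infected
Step 9: +0 new -> 32 infected

Answer: 9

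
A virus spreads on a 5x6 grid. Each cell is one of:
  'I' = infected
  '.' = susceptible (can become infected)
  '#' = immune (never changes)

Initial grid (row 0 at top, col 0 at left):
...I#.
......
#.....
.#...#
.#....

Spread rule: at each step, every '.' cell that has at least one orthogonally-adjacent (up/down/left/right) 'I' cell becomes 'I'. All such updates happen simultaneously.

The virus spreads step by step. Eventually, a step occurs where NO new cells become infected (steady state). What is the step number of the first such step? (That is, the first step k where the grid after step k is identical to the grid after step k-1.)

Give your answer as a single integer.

Answer: 7

Derivation:
Step 0 (initial): 1 infected
Step 1: +2 new -> 3 infected
Step 2: +4 new -> 7 infected
Step 3: +6 new -> 13 infected
Step 4: +7 new -> 20 infected
Step 5: +2 new -> 22 infected
Step 6: +1 new -> 23 infected
Step 7: +0 new -> 23 infected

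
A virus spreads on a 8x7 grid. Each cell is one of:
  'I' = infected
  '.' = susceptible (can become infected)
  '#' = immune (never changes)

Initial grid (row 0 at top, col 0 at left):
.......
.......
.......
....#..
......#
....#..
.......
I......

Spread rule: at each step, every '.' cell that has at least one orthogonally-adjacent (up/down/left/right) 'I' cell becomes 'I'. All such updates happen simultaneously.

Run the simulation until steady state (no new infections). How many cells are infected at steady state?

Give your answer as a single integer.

Answer: 53

Derivation:
Step 0 (initial): 1 infected
Step 1: +2 new -> 3 infected
Step 2: +3 new -> 6 infected
Step 3: +4 new -> 10 infected
Step 4: +5 new -> 15 infected
Step 5: +6 new -> 21 infected
Step 6: +6 new -> 27 infected
Step 7: +7 new -> 34 infected
Step 8: +5 new -> 39 infected
Step 9: +4 new -> 43 infected
Step 10: +4 new -> 47 infected
Step 11: +3 new -> 50 infected
Step 12: +2 new -> 52 infected
Step 13: +1 new -> 53 infected
Step 14: +0 new -> 53 infected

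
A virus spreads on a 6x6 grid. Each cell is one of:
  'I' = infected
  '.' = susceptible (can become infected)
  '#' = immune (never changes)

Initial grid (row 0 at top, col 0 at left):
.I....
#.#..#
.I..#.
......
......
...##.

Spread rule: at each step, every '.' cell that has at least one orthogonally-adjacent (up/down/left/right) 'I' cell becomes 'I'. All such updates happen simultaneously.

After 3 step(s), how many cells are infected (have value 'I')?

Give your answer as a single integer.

Step 0 (initial): 2 infected
Step 1: +6 new -> 8 infected
Step 2: +5 new -> 13 infected
Step 3: +6 new -> 19 infected

Answer: 19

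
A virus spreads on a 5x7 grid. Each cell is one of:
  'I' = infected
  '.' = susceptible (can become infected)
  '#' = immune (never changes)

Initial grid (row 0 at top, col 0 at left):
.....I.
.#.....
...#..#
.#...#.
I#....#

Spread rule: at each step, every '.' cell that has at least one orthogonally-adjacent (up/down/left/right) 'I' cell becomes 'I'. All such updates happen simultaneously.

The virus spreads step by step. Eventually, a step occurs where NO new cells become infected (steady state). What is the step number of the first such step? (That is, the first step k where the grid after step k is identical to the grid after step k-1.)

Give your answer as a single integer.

Step 0 (initial): 2 infected
Step 1: +4 new -> 6 infected
Step 2: +5 new -> 11 infected
Step 3: +5 new -> 16 infected
Step 4: +5 new -> 21 infected
Step 5: +3 new -> 24 infected
Step 6: +3 new -> 27 infected
Step 7: +0 new -> 27 infected

Answer: 7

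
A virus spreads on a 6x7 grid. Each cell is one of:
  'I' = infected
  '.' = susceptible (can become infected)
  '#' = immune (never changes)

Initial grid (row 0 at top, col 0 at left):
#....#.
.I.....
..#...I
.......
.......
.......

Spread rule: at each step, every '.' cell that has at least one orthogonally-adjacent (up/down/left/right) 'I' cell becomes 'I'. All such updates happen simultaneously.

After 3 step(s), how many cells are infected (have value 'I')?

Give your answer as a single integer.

Answer: 27

Derivation:
Step 0 (initial): 2 infected
Step 1: +7 new -> 9 infected
Step 2: +9 new -> 18 infected
Step 3: +9 new -> 27 infected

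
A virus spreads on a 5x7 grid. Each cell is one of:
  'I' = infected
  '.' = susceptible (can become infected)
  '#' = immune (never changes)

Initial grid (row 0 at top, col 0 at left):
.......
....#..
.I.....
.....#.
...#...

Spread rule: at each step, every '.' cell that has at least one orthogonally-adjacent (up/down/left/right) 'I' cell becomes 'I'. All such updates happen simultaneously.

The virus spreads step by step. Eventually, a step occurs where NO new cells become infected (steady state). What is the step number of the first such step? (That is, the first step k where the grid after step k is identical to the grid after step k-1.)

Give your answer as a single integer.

Step 0 (initial): 1 infected
Step 1: +4 new -> 5 infected
Step 2: +7 new -> 12 infected
Step 3: +7 new -> 19 infected
Step 4: +3 new -> 22 infected
Step 5: +4 new -> 26 infected
Step 6: +4 new -> 30 infected
Step 7: +2 new -> 32 infected
Step 8: +0 new -> 32 infected

Answer: 8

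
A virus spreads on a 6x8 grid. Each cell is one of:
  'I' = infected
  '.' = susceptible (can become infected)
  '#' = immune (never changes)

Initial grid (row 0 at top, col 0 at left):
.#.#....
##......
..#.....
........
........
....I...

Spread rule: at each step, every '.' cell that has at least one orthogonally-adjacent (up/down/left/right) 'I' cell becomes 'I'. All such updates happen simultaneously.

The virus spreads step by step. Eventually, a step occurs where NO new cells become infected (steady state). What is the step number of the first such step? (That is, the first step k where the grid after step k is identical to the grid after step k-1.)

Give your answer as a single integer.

Step 0 (initial): 1 infected
Step 1: +3 new -> 4 infected
Step 2: +5 new -> 9 infected
Step 3: +7 new -> 16 infected
Step 4: +8 new -> 24 infected
Step 5: +7 new -> 31 infected
Step 6: +6 new -> 37 infected
Step 7: +4 new -> 41 infected
Step 8: +1 new -> 42 infected
Step 9: +0 new -> 42 infected

Answer: 9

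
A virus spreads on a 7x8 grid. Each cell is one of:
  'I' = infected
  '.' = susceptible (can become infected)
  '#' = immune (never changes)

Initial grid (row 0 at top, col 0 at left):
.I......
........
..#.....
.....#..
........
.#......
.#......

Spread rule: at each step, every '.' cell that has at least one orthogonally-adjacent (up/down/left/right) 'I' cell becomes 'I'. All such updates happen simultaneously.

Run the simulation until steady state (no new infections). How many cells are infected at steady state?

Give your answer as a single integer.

Answer: 52

Derivation:
Step 0 (initial): 1 infected
Step 1: +3 new -> 4 infected
Step 2: +4 new -> 8 infected
Step 3: +4 new -> 12 infected
Step 4: +6 new -> 18 infected
Step 5: +6 new -> 24 infected
Step 6: +7 new -> 31 infected
Step 7: +6 new -> 37 infected
Step 8: +5 new -> 42 infected
Step 9: +4 new -> 46 infected
Step 10: +3 new -> 49 infected
Step 11: +2 new -> 51 infected
Step 12: +1 new -> 52 infected
Step 13: +0 new -> 52 infected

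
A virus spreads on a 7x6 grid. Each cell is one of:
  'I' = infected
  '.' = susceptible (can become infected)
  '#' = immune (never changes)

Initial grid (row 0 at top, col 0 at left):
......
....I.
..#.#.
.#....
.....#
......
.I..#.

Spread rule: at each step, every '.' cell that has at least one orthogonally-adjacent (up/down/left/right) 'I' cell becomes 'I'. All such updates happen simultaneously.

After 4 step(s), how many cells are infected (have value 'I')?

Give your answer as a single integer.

Step 0 (initial): 2 infected
Step 1: +6 new -> 8 infected
Step 2: +9 new -> 17 infected
Step 3: +7 new -> 24 infected
Step 4: +8 new -> 32 infected

Answer: 32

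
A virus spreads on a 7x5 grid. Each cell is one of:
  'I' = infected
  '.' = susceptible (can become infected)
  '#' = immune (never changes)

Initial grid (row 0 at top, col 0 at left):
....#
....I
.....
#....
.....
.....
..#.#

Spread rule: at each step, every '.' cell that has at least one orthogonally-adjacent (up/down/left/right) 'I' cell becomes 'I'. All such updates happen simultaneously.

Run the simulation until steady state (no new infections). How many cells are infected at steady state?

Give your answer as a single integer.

Step 0 (initial): 1 infected
Step 1: +2 new -> 3 infected
Step 2: +4 new -> 7 infected
Step 3: +5 new -> 12 infected
Step 4: +6 new -> 18 infected
Step 5: +5 new -> 23 infected
Step 6: +3 new -> 26 infected
Step 7: +2 new -> 28 infected
Step 8: +2 new -> 30 infected
Step 9: +1 new -> 31 infected
Step 10: +0 new -> 31 infected

Answer: 31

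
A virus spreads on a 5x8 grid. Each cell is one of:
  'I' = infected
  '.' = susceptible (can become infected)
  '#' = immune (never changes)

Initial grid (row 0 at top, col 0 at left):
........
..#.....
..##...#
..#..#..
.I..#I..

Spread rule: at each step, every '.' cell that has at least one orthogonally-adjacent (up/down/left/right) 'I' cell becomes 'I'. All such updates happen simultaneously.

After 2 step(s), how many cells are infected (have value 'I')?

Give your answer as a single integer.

Step 0 (initial): 2 infected
Step 1: +4 new -> 6 infected
Step 2: +5 new -> 11 infected

Answer: 11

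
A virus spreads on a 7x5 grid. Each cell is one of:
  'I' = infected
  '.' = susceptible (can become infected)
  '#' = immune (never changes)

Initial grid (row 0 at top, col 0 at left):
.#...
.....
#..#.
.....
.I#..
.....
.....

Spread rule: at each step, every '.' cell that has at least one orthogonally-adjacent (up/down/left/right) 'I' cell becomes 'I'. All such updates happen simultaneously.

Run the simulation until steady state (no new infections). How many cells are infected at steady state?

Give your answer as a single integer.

Step 0 (initial): 1 infected
Step 1: +3 new -> 4 infected
Step 2: +6 new -> 10 infected
Step 3: +6 new -> 16 infected
Step 4: +6 new -> 22 infected
Step 5: +6 new -> 28 infected
Step 6: +2 new -> 30 infected
Step 7: +1 new -> 31 infected
Step 8: +0 new -> 31 infected

Answer: 31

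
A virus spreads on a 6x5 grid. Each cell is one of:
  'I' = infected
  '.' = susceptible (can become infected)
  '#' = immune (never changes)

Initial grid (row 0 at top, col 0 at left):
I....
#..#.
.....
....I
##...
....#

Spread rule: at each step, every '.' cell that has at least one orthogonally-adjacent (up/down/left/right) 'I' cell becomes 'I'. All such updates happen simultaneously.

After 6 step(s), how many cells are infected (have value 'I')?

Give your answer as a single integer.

Step 0 (initial): 2 infected
Step 1: +4 new -> 6 infected
Step 2: +6 new -> 12 infected
Step 3: +8 new -> 20 infected
Step 4: +3 new -> 23 infected
Step 5: +1 new -> 24 infected
Step 6: +1 new -> 25 infected

Answer: 25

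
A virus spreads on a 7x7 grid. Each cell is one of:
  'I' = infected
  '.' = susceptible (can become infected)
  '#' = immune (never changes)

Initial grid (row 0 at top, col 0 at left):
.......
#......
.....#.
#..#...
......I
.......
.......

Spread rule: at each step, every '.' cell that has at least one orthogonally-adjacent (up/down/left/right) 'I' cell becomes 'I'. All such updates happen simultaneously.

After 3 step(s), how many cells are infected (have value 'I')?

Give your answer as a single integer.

Step 0 (initial): 1 infected
Step 1: +3 new -> 4 infected
Step 2: +5 new -> 9 infected
Step 3: +5 new -> 14 infected

Answer: 14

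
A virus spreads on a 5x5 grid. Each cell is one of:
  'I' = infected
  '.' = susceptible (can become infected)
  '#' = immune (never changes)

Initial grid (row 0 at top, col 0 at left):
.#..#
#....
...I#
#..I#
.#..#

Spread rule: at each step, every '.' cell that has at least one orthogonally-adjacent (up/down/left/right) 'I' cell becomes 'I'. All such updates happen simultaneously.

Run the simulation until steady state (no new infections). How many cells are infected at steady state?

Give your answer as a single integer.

Answer: 15

Derivation:
Step 0 (initial): 2 infected
Step 1: +4 new -> 6 infected
Step 2: +6 new -> 12 infected
Step 3: +3 new -> 15 infected
Step 4: +0 new -> 15 infected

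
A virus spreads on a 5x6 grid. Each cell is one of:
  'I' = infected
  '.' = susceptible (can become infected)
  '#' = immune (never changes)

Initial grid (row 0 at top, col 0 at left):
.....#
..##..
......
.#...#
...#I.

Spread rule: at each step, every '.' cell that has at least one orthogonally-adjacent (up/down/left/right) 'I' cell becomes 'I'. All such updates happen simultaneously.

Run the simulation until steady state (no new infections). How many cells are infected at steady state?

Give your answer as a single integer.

Step 0 (initial): 1 infected
Step 1: +2 new -> 3 infected
Step 2: +2 new -> 5 infected
Step 3: +4 new -> 9 infected
Step 4: +4 new -> 13 infected
Step 5: +3 new -> 16 infected
Step 6: +4 new -> 20 infected
Step 7: +3 new -> 23 infected
Step 8: +1 new -> 24 infected
Step 9: +0 new -> 24 infected

Answer: 24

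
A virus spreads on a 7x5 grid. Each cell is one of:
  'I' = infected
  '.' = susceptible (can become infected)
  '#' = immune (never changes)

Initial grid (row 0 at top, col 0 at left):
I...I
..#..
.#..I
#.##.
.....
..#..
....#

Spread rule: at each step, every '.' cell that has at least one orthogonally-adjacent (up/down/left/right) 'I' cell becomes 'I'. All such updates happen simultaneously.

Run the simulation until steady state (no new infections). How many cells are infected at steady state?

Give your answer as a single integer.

Answer: 28

Derivation:
Step 0 (initial): 3 infected
Step 1: +6 new -> 9 infected
Step 2: +6 new -> 15 infected
Step 3: +2 new -> 17 infected
Step 4: +2 new -> 19 infected
Step 5: +2 new -> 21 infected
Step 6: +4 new -> 25 infected
Step 7: +2 new -> 27 infected
Step 8: +1 new -> 28 infected
Step 9: +0 new -> 28 infected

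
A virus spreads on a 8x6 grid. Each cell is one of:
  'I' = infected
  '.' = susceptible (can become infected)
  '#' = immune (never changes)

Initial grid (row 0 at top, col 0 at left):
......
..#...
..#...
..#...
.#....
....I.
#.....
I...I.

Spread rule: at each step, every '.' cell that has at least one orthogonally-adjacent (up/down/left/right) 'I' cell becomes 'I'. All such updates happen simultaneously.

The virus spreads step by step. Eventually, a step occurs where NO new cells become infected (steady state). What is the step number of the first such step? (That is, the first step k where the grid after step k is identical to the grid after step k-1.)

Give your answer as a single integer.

Step 0 (initial): 3 infected
Step 1: +7 new -> 10 infected
Step 2: +8 new -> 18 infected
Step 3: +6 new -> 24 infected
Step 4: +4 new -> 28 infected
Step 5: +4 new -> 32 infected
Step 6: +3 new -> 35 infected
Step 7: +3 new -> 38 infected
Step 8: +3 new -> 41 infected
Step 9: +2 new -> 43 infected
Step 10: +0 new -> 43 infected

Answer: 10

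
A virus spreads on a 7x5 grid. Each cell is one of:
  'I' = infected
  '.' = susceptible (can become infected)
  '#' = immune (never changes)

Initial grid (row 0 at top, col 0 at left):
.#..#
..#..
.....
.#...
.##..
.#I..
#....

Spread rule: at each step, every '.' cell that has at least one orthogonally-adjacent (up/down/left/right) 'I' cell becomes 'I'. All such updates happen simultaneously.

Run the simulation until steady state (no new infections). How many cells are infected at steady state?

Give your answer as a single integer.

Answer: 27

Derivation:
Step 0 (initial): 1 infected
Step 1: +2 new -> 3 infected
Step 2: +4 new -> 7 infected
Step 3: +3 new -> 10 infected
Step 4: +3 new -> 13 infected
Step 5: +3 new -> 16 infected
Step 6: +3 new -> 19 infected
Step 7: +3 new -> 22 infected
Step 8: +2 new -> 24 infected
Step 9: +2 new -> 26 infected
Step 10: +1 new -> 27 infected
Step 11: +0 new -> 27 infected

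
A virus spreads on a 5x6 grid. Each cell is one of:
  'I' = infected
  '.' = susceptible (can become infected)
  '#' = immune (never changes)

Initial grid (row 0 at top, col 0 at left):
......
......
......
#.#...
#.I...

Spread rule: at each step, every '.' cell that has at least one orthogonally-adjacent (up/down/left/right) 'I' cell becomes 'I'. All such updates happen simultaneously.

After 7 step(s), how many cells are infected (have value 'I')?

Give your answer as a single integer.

Step 0 (initial): 1 infected
Step 1: +2 new -> 3 infected
Step 2: +3 new -> 6 infected
Step 3: +4 new -> 10 infected
Step 4: +6 new -> 16 infected
Step 5: +6 new -> 22 infected
Step 6: +4 new -> 26 infected
Step 7: +1 new -> 27 infected

Answer: 27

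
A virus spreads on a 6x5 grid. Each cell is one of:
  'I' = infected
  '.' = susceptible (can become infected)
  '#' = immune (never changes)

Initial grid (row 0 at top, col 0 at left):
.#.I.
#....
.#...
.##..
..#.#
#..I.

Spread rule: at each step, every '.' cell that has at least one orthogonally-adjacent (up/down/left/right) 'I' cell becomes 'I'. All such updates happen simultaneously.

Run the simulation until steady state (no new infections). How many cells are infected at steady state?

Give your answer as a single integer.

Step 0 (initial): 2 infected
Step 1: +6 new -> 8 infected
Step 2: +5 new -> 13 infected
Step 3: +5 new -> 18 infected
Step 4: +1 new -> 19 infected
Step 5: +1 new -> 20 infected
Step 6: +1 new -> 21 infected
Step 7: +0 new -> 21 infected

Answer: 21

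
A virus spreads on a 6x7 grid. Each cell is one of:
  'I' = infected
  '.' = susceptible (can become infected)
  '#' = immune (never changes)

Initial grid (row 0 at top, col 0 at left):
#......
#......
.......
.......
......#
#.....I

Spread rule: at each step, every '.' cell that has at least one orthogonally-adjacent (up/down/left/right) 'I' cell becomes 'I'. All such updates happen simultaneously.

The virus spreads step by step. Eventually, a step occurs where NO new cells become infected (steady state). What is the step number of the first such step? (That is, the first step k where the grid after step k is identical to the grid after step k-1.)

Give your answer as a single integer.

Step 0 (initial): 1 infected
Step 1: +1 new -> 2 infected
Step 2: +2 new -> 4 infected
Step 3: +3 new -> 7 infected
Step 4: +5 new -> 12 infected
Step 5: +6 new -> 18 infected
Step 6: +6 new -> 24 infected
Step 7: +6 new -> 30 infected
Step 8: +4 new -> 34 infected
Step 9: +3 new -> 37 infected
Step 10: +1 new -> 38 infected
Step 11: +0 new -> 38 infected

Answer: 11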